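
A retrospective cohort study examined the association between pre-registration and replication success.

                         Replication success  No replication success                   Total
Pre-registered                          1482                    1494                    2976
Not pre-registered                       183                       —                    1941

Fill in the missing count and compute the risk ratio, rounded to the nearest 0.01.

The missing cell is in the unexposed row: 1941 − 183 = 1758.
So a = 1482, b = 1494, c = 183, d = 1758.
RR = [a/(a+b)] / [c/(c+d)] = (1482/2976) / (183/1941) = 0.49798/0.09428 = 5.28189

5.28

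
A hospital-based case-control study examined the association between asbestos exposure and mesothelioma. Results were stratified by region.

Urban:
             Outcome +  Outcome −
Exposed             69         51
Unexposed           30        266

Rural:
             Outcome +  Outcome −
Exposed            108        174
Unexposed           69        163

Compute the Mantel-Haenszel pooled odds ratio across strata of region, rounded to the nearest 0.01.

OR_MH = Σ(aᵢdᵢ/nᵢ) / Σ(bᵢcᵢ/nᵢ), where nᵢ is the stratum total.
Stratum 1 (Urban): n = 416; a·d/n = 69·266/416 = 44.1202; b·c/n = 51·30/416 = 3.6779
Stratum 2 (Rural): n = 514; a·d/n = 108·163/514 = 34.2490; b·c/n = 174·69/514 = 23.3580
OR_MH = (44.1202 + 34.2490) / (3.6779 + 23.3580) = 78.3692 / 27.0359 = 2.89871

2.90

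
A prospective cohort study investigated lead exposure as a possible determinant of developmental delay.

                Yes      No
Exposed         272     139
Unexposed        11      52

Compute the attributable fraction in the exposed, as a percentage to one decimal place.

Cells: a = 272, b = 139, c = 11, d = 52.
Risk in exposed = 272/411 = 0.66180; risk in unexposed = 11/63 = 0.17460.
RR = 0.66180/0.17460 = 3.79031
AR% = (RR − 1)/RR × 100 = (3.79031 − 1)/3.79031 × 100 = 73.6169%

73.6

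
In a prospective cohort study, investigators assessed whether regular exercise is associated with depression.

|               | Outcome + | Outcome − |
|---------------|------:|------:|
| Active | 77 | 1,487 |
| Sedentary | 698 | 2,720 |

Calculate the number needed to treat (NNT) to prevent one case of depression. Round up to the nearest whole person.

Risk in treated group = 77/1564 = 0.04923; risk in control = 698/3418 = 0.20421.
Absolute risk reduction = 0.20421 − 0.04923 = 0.15498
NNT = 1 / ARR = 1 / 0.15498 = 6.452 → round up → 7

7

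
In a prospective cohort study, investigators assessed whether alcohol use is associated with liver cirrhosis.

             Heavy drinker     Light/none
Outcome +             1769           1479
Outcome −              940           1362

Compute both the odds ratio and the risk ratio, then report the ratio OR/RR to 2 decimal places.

Reading the table with exposure as columns: a = 1769 (Heavy drinker, case), b = 940 (Heavy drinker, non-case), c = 1479 (Light/none, case), d = 1362.
OR = (1769·1362)/(940·1479) = 2409378/1390260 = 1.73304
Risk in exposed = 1769/2709 = 0.65301; risk in unexposed = 1479/2841 = 0.52059; RR = 1.25436
OR/RR = 1.73304 / 1.25436 = 1.38161
The outcome is not rare, so the OR lies further from 1 than the RR.

1.38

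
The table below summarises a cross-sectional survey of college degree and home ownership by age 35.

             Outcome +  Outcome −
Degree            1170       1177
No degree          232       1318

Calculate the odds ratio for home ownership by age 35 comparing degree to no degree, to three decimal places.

5.647

Cells: a = 1170, b = 1177, c = 232, d = 1318.
OR = (a·d)/(b·c) = (1170 × 1318) / (1177 × 232) = 1542060 / 273064 = 5.64725
The odds of home ownership by age 35 are about 5.65 times as high in the degree group.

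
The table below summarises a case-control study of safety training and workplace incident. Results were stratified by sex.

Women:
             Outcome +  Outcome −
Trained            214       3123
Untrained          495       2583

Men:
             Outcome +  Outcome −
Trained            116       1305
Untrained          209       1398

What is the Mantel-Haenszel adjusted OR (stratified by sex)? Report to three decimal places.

OR_MH = Σ(aᵢdᵢ/nᵢ) / Σ(bᵢcᵢ/nᵢ), where nᵢ is the stratum total.
Stratum 1 (Women): n = 6415; a·d/n = 214·2583/6415 = 86.1671; b·c/n = 3123·495/6415 = 240.9797
Stratum 2 (Men): n = 3028; a·d/n = 116·1398/3028 = 53.5561; b·c/n = 1305·209/3028 = 90.0743
OR_MH = (86.1671 + 53.5561) / (240.9797 + 90.0743) = 139.7233 / 331.0540 = 0.42206

0.422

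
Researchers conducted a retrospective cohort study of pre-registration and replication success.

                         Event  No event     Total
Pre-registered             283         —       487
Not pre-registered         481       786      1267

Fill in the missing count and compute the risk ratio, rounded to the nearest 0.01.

The missing cell is in the exposed row: 487 − 283 = 204.
So a = 283, b = 204, c = 481, d = 786.
RR = [a/(a+b)] / [c/(c+d)] = (283/487) / (481/1267) = 0.58111/0.37964 = 1.53070

1.53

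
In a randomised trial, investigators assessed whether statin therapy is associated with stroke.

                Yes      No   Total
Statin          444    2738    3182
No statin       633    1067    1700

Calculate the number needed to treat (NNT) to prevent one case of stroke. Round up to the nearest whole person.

5

Risk in treated group = 444/3182 = 0.13953; risk in control = 633/1700 = 0.37235.
Absolute risk reduction = 0.37235 − 0.13953 = 0.23282
NNT = 1 / ARR = 1 / 0.23282 = 4.295 → round up → 5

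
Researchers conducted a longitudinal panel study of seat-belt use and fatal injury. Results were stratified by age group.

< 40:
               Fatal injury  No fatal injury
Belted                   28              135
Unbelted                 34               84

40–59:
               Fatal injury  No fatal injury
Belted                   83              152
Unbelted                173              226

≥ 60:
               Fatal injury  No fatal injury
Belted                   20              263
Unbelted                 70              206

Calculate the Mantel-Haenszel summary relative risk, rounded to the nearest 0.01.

RR_MH = Σ(aᵢ·n₀ᵢ/nᵢ) / Σ(cᵢ·n₁ᵢ/nᵢ), with n₁ᵢ = aᵢ+bᵢ (exposed), n₀ᵢ = cᵢ+dᵢ (unexposed), nᵢ = n₁ᵢ+n₀ᵢ.
Stratum 1 (< 40): n₁ = 163, n₀ = 118, n = 281; a·n₀/n = 28·118/281 = 11.7580; c·n₁/n = 34·163/281 = 19.7224
Stratum 2 (40–59): n₁ = 235, n₀ = 399, n = 634; a·n₀/n = 83·399/634 = 52.2350; c·n₁/n = 173·235/634 = 64.1246
Stratum 3 (≥ 60): n₁ = 283, n₀ = 276, n = 559; a·n₀/n = 20·276/559 = 9.8748; c·n₁/n = 70·283/559 = 35.4383
RR_MH = (11.7580 + 52.2350 + 9.8748) / (19.7224 + 64.1246 + 35.4383) = 73.8678 / 119.2853 = 0.61925

0.62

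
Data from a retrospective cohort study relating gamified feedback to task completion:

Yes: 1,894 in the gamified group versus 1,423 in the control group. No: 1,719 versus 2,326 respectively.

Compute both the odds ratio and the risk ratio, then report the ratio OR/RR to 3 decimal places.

1.304

From the description: a = 1894, b = 1719, c = 1423, d = 2326.
OR = (1894·2326)/(1719·1423) = 4405444/2446137 = 1.80098
Risk in exposed = 1894/3613 = 0.52422; risk in unexposed = 1423/3749 = 0.37957; RR = 1.38109
OR/RR = 1.80098 / 1.38109 = 1.30403
The outcome is not rare, so the OR lies further from 1 than the RR.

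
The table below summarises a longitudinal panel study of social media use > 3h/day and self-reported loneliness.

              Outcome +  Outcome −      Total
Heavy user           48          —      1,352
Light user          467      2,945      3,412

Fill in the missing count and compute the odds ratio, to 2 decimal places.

The missing cell is in the exposed row: 1352 − 48 = 1304.
So a = 48, b = 1304, c = 467, d = 2945.
OR = (a·d)/(b·c) = (48 × 2945) / (1304 × 467) = 141360 / 608968 = 0.23213

0.23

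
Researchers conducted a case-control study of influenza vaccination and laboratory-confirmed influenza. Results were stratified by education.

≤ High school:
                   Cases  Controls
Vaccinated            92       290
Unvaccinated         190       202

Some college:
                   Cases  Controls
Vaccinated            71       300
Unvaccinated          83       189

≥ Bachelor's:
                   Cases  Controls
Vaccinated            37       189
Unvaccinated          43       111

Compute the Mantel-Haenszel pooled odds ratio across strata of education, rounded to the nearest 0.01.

0.42

OR_MH = Σ(aᵢdᵢ/nᵢ) / Σ(bᵢcᵢ/nᵢ), where nᵢ is the stratum total.
Stratum 1 (≤ High school): n = 774; a·d/n = 92·202/774 = 24.0103; b·c/n = 290·190/774 = 71.1886
Stratum 2 (Some college): n = 643; a·d/n = 71·189/643 = 20.8694; b·c/n = 300·83/643 = 38.7247
Stratum 3 (≥ Bachelor's): n = 380; a·d/n = 37·111/380 = 10.8079; b·c/n = 189·43/380 = 21.3868
OR_MH = (24.0103 + 20.8694 + 10.8079) / (71.1886 + 38.7247 + 21.3868) = 55.6876 / 131.3002 = 0.42412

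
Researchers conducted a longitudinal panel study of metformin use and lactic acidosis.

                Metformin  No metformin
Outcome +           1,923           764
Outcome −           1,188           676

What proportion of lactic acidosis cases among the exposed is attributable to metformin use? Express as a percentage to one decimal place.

14.2

Reading the table with exposure as columns: a = 1923 (Metformin, case), b = 1188 (Metformin, non-case), c = 764 (No metformin, case), d = 676.
Risk in exposed = 1923/3111 = 0.61813; risk in unexposed = 764/1440 = 0.53056.
RR = 0.61813/0.53056 = 1.16506
AR% = (RR − 1)/RR × 100 = (1.16506 − 1)/1.16506 × 100 = 14.1675%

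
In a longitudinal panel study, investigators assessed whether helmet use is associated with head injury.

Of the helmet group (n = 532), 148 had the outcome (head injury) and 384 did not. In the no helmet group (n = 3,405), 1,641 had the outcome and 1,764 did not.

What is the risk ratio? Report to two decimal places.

0.58

From the description: a = 148, b = 384, c = 1641, d = 1764.
Risk in exposed = 148/532 = 0.27820; risk in unexposed = 1641/3405 = 0.48194.
RR = 0.27820 / 0.48194 = 0.57724
The risk is 42% lower among the exposed than among the unexposed.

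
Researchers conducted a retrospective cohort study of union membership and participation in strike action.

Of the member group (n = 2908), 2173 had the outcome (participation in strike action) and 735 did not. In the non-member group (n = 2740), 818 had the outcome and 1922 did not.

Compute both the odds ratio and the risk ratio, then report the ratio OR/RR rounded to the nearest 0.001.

From the description: a = 2173, b = 735, c = 818, d = 1922.
OR = (2173·1922)/(735·818) = 4176506/601230 = 6.94660
Risk in exposed = 2173/2908 = 0.74725; risk in unexposed = 818/2740 = 0.29854; RR = 2.50301
OR/RR = 6.94660 / 2.50301 = 2.77530
The outcome is not rare, so the OR lies further from 1 than the RR.

2.775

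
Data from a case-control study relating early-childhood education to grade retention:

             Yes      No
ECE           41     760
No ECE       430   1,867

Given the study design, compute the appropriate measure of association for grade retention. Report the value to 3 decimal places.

0.234

Cells: a = 41, b = 760, c = 430, d = 1867.
This is a case-control study: participants were sampled on outcome status, so risks in the source population cannot be estimated directly — relative risk is not valid here. The odds ratio is the appropriate measure.
OR = (a·d)/(b·c) = (41 × 1867) / (760 × 430) = 76547 / 326800 = 0.23423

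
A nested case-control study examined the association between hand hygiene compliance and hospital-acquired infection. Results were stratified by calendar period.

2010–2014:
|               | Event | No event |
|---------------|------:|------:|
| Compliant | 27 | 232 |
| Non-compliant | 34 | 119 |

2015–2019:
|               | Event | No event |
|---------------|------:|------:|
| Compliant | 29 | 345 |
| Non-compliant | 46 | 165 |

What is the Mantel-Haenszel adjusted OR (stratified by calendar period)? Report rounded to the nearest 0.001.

0.345

OR_MH = Σ(aᵢdᵢ/nᵢ) / Σ(bᵢcᵢ/nᵢ), where nᵢ is the stratum total.
Stratum 1 (2010–2014): n = 412; a·d/n = 27·119/412 = 7.7985; b·c/n = 232·34/412 = 19.1456
Stratum 2 (2015–2019): n = 585; a·d/n = 29·165/585 = 8.1795; b·c/n = 345·46/585 = 27.1282
OR_MH = (7.7985 + 8.1795) / (19.1456 + 27.1282) = 15.9780 / 46.2738 = 0.34529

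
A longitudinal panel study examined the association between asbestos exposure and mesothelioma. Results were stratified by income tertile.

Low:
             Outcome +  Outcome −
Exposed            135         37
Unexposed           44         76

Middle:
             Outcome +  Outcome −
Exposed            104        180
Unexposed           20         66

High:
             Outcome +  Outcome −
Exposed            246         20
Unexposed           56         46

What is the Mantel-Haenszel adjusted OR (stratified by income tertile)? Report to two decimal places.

4.60

OR_MH = Σ(aᵢdᵢ/nᵢ) / Σ(bᵢcᵢ/nᵢ), where nᵢ is the stratum total.
Stratum 1 (Low): n = 292; a·d/n = 135·76/292 = 35.1370; b·c/n = 37·44/292 = 5.5753
Stratum 2 (Middle): n = 370; a·d/n = 104·66/370 = 18.5514; b·c/n = 180·20/370 = 9.7297
Stratum 3 (High): n = 368; a·d/n = 246·46/368 = 30.7500; b·c/n = 20·56/368 = 3.0435
OR_MH = (35.1370 + 18.5514 + 30.7500) / (5.5753 + 9.7297 + 3.0435) = 84.4383 / 18.3486 = 4.60191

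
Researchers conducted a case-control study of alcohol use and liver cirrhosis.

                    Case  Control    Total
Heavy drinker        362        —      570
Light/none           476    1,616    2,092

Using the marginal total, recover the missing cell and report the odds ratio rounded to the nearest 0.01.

5.91

The missing cell is in the exposed row: 570 − 362 = 208.
So a = 362, b = 208, c = 476, d = 1616.
OR = (a·d)/(b·c) = (362 × 1616) / (208 × 476) = 584992 / 99008 = 5.90853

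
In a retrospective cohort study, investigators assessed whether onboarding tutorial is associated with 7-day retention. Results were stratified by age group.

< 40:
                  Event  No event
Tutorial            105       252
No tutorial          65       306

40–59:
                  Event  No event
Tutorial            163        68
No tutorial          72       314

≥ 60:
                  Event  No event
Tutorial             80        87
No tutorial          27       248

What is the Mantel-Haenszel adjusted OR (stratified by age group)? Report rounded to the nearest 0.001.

OR_MH = Σ(aᵢdᵢ/nᵢ) / Σ(bᵢcᵢ/nᵢ), where nᵢ is the stratum total.
Stratum 1 (< 40): n = 728; a·d/n = 105·306/728 = 44.1346; b·c/n = 252·65/728 = 22.5000
Stratum 2 (40–59): n = 617; a·d/n = 163·314/617 = 82.9530; b·c/n = 68·72/617 = 7.9352
Stratum 3 (≥ 60): n = 442; a·d/n = 80·248/442 = 44.8869; b·c/n = 87·27/442 = 5.3145
OR_MH = (44.1346 + 82.9530 + 44.8869) / (22.5000 + 7.9352 + 5.3145) = 171.9745 / 35.7496 = 4.81052

4.811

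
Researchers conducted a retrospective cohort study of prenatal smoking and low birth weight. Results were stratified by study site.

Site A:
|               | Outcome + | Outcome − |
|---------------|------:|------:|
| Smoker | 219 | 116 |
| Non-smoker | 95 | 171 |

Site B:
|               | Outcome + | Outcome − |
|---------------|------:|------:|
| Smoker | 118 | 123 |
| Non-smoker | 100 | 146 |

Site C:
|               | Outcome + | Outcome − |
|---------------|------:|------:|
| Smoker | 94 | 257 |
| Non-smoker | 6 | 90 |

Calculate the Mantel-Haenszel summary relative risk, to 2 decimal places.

RR_MH = Σ(aᵢ·n₀ᵢ/nᵢ) / Σ(cᵢ·n₁ᵢ/nᵢ), with n₁ᵢ = aᵢ+bᵢ (exposed), n₀ᵢ = cᵢ+dᵢ (unexposed), nᵢ = n₁ᵢ+n₀ᵢ.
Stratum 1 (Site A): n₁ = 335, n₀ = 266, n = 601; a·n₀/n = 219·266/601 = 96.9285; c·n₁/n = 95·335/601 = 52.9534
Stratum 2 (Site B): n₁ = 241, n₀ = 246, n = 487; a·n₀/n = 118·246/487 = 59.6057; c·n₁/n = 100·241/487 = 49.4867
Stratum 3 (Site C): n₁ = 351, n₀ = 96, n = 447; a·n₀/n = 94·96/447 = 20.1879; c·n₁/n = 6·351/447 = 4.7114
RR_MH = (96.9285 + 59.6057 + 20.1879) / (52.9534 + 49.4867 + 4.7114) = 176.7221 / 107.1515 = 1.64927

1.65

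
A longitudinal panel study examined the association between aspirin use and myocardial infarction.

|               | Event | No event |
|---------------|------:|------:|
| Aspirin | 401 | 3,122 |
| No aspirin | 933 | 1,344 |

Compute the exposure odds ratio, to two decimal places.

Cells: a = 401, b = 3122, c = 933, d = 1344.
OR = (a·d)/(b·c) = (401 × 1344) / (3122 × 933) = 538944 / 2912826 = 0.18502
Exposure is associated with lower odds of myocardial infarction (OR = 0.19 < 1).

0.19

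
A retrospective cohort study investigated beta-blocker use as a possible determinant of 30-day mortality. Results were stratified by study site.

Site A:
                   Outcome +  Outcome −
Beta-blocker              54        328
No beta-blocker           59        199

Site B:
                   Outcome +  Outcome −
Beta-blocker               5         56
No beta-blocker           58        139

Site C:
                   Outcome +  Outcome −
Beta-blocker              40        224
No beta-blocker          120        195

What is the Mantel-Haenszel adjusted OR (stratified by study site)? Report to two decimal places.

0.37

OR_MH = Σ(aᵢdᵢ/nᵢ) / Σ(bᵢcᵢ/nᵢ), where nᵢ is the stratum total.
Stratum 1 (Site A): n = 640; a·d/n = 54·199/640 = 16.7906; b·c/n = 328·59/640 = 30.2375
Stratum 2 (Site B): n = 258; a·d/n = 5·139/258 = 2.6938; b·c/n = 56·58/258 = 12.5891
Stratum 3 (Site C): n = 579; a·d/n = 40·195/579 = 13.4715; b·c/n = 224·120/579 = 46.4249
OR_MH = (16.7906 + 2.6938 + 13.4715) / (30.2375 + 12.5891 + 46.4249) = 32.9559 / 89.2515 = 0.36925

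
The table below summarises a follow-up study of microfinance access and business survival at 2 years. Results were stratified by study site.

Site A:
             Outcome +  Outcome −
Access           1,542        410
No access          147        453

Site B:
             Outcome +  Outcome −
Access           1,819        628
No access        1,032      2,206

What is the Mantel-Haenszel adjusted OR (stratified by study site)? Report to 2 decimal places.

OR_MH = Σ(aᵢdᵢ/nᵢ) / Σ(bᵢcᵢ/nᵢ), where nᵢ is the stratum total.
Stratum 1 (Site A): n = 2552; a·d/n = 1542·453/2552 = 273.7171; b·c/n = 410·147/2552 = 23.6168
Stratum 2 (Site B): n = 5685; a·d/n = 1819·2206/5685 = 705.8424; b·c/n = 628·1032/5685 = 114.0011
OR_MH = (273.7171 + 705.8424) / (23.6168 + 114.0011) = 979.5595 / 137.6178 = 7.11797

7.12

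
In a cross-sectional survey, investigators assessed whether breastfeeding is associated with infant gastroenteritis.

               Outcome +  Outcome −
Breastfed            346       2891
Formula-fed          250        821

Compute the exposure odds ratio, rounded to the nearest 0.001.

0.393

Cells: a = 346, b = 2891, c = 250, d = 821.
OR = (a·d)/(b·c) = (346 × 821) / (2891 × 250) = 284066 / 722750 = 0.39303
Exposure is associated with lower odds of infant gastroenteritis (OR = 0.39 < 1).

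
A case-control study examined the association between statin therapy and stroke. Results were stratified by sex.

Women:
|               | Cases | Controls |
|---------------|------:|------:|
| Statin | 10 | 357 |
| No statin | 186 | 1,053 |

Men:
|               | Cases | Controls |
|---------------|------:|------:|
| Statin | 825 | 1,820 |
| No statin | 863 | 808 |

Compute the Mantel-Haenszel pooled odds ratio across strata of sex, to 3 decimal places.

0.397

OR_MH = Σ(aᵢdᵢ/nᵢ) / Σ(bᵢcᵢ/nᵢ), where nᵢ is the stratum total.
Stratum 1 (Women): n = 1606; a·d/n = 10·1053/1606 = 6.5567; b·c/n = 357·186/1606 = 41.3462
Stratum 2 (Men): n = 4316; a·d/n = 825·808/4316 = 154.4486; b·c/n = 1820·863/4316 = 363.9157
OR_MH = (6.5567 + 154.4486) / (41.3462 + 363.9157) = 161.0052 / 405.2619 = 0.39729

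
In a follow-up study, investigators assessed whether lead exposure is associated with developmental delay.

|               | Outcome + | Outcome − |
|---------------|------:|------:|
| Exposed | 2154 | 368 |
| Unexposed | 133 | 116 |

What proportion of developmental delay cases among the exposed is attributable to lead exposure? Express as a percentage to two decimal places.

Cells: a = 2154, b = 368, c = 133, d = 116.
Risk in exposed = 2154/2522 = 0.85408; risk in unexposed = 133/249 = 0.53414.
RR = 0.85408/0.53414 = 1.59900
AR% = (RR − 1)/RR × 100 = (1.59900 − 1)/1.59900 × 100 = 37.4609%

37.46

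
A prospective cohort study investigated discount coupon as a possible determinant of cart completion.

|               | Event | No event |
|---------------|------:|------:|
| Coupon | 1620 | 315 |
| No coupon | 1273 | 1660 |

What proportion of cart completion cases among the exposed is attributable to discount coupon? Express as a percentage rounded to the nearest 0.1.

48.2

Cells: a = 1620, b = 315, c = 1273, d = 1660.
Risk in exposed = 1620/1935 = 0.83721; risk in unexposed = 1273/2933 = 0.43403.
RR = 0.83721/0.43403 = 1.92894
AR% = (RR − 1)/RR × 100 = (1.92894 − 1)/1.92894 × 100 = 48.1579%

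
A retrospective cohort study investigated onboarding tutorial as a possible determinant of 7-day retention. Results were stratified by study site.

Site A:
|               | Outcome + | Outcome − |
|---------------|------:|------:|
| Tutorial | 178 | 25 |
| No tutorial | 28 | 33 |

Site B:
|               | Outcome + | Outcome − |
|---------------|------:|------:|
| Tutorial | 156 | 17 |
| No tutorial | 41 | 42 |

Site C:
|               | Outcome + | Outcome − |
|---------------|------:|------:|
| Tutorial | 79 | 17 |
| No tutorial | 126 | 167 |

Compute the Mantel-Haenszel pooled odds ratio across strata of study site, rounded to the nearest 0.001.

OR_MH = Σ(aᵢdᵢ/nᵢ) / Σ(bᵢcᵢ/nᵢ), where nᵢ is the stratum total.
Stratum 1 (Site A): n = 264; a·d/n = 178·33/264 = 22.2500; b·c/n = 25·28/264 = 2.6515
Stratum 2 (Site B): n = 256; a·d/n = 156·42/256 = 25.5938; b·c/n = 17·41/256 = 2.7227
Stratum 3 (Site C): n = 389; a·d/n = 79·167/389 = 33.9152; b·c/n = 17·126/389 = 5.5064
OR_MH = (22.2500 + 25.5938 + 33.9152) / (2.6515 + 2.7227 + 5.5064) = 81.7589 / 10.8806 = 7.51419

7.514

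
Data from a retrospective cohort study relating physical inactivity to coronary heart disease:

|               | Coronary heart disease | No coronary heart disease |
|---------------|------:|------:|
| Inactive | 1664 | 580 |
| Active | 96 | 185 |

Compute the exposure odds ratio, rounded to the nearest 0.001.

Cells: a = 1664, b = 580, c = 96, d = 185.
OR = (a·d)/(b·c) = (1664 × 185) / (580 × 96) = 307840 / 55680 = 5.52874
The odds of coronary heart disease are about 5.53 times as high in the inactive group.

5.529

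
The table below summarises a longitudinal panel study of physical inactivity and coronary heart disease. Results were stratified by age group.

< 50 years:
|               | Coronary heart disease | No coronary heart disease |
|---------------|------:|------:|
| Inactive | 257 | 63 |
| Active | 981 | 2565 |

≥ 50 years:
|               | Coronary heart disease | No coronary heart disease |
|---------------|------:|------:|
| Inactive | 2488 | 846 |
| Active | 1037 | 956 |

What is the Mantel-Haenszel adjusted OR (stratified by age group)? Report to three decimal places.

3.415

OR_MH = Σ(aᵢdᵢ/nᵢ) / Σ(bᵢcᵢ/nᵢ), where nᵢ is the stratum total.
Stratum 1 (< 50 years): n = 3866; a·d/n = 257·2565/3866 = 170.5135; b·c/n = 63·981/3866 = 15.9863
Stratum 2 (≥ 50 years): n = 5327; a·d/n = 2488·956/5327 = 446.5042; b·c/n = 846·1037/5327 = 164.6897
OR_MH = (170.5135 + 446.5042) / (15.9863 + 164.6897) = 617.0177 / 180.6760 = 3.41505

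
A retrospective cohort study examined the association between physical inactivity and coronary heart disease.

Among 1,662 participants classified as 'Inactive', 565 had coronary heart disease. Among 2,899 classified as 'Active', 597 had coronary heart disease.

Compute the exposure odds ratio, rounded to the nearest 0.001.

1.986

From the description: a = 565, b = 1097, c = 597, d = 2302.
OR = (a·d)/(b·c) = (565 × 2302) / (1097 × 597) = 1300630 / 654909 = 1.98597
The odds of coronary heart disease are about 1.99 times as high in the inactive group.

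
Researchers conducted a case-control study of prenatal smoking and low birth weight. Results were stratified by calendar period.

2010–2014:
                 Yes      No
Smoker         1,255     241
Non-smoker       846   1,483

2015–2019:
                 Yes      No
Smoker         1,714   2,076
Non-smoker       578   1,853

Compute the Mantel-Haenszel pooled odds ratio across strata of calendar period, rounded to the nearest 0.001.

4.050

OR_MH = Σ(aᵢdᵢ/nᵢ) / Σ(bᵢcᵢ/nᵢ), where nᵢ is the stratum total.
Stratum 1 (2010–2014): n = 3825; a·d/n = 1255·1483/3825 = 486.5791; b·c/n = 241·846/3825 = 53.3035
Stratum 2 (2015–2019): n = 6221; a·d/n = 1714·1853/6221 = 510.5356; b·c/n = 2076·578/6221 = 192.8835
OR_MH = (486.5791 + 510.5356) / (53.3035 + 192.8835) = 997.1147 / 246.1870 = 4.05023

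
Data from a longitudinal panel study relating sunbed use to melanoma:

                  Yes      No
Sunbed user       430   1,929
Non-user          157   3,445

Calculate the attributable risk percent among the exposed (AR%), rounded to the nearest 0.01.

Cells: a = 430, b = 1929, c = 157, d = 3445.
Risk in exposed = 430/2359 = 0.18228; risk in unexposed = 157/3602 = 0.04359.
RR = 0.18228/0.04359 = 4.18201
AR% = (RR − 1)/RR × 100 = (4.18201 − 1)/4.18201 × 100 = 76.0880%

76.09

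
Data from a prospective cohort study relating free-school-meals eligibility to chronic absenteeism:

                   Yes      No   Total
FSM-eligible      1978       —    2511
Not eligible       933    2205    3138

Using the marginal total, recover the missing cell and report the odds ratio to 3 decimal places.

The missing cell is in the exposed row: 2511 − 1978 = 533.
So a = 1978, b = 533, c = 933, d = 2205.
OR = (a·d)/(b·c) = (1978 × 2205) / (533 × 933) = 4361490 / 497289 = 8.77053

8.771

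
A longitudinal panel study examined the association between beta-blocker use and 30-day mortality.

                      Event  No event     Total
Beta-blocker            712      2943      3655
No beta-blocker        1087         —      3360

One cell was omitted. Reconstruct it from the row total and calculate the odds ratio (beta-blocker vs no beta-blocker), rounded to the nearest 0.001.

0.506

The missing cell is in the unexposed row: 3360 − 1087 = 2273.
So a = 712, b = 2943, c = 1087, d = 2273.
OR = (a·d)/(b·c) = (712 × 2273) / (2943 × 1087) = 1618376 / 3199041 = 0.50589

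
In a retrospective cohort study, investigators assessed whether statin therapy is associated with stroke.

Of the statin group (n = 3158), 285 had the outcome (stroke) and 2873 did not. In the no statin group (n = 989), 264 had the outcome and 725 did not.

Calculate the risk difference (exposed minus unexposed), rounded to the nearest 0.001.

From the description: a = 285, b = 2873, c = 264, d = 725.
Risk in exposed = 285/3158 = 0.090247; risk in unexposed = 264/989 = 0.266936.
Risk difference = 0.090247 − 0.266936 = -0.176689

-0.177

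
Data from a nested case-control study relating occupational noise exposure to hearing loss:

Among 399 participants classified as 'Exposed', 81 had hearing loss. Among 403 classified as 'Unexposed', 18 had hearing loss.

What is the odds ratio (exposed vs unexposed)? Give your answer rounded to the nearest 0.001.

5.448

From the description: a = 81, b = 318, c = 18, d = 385.
OR = (a·d)/(b·c) = (81 × 385) / (318 × 18) = 31185 / 5724 = 5.44811
The odds of hearing loss are about 5.45 times as high in the exposed group.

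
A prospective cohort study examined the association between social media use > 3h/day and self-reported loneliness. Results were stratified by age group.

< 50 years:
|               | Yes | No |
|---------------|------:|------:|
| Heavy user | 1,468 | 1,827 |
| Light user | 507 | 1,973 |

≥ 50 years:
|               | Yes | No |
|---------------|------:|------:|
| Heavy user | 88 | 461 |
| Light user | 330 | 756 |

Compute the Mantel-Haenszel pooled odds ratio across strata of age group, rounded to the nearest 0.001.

2.139

OR_MH = Σ(aᵢdᵢ/nᵢ) / Σ(bᵢcᵢ/nᵢ), where nᵢ is the stratum total.
Stratum 1 (< 50 years): n = 5775; a·d/n = 1468·1973/5775 = 501.5349; b·c/n = 1827·507/5775 = 160.3964
Stratum 2 (≥ 50 years): n = 1635; a·d/n = 88·756/1635 = 40.6899; b·c/n = 461·330/1635 = 93.0459
OR_MH = (501.5349 + 40.6899) / (160.3964 + 93.0459) = 542.2248 / 253.4422 = 2.13944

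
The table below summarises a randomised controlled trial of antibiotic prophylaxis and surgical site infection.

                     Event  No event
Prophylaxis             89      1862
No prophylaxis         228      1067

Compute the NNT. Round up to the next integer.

8

Risk in treated group = 89/1951 = 0.04562; risk in control = 228/1295 = 0.17606.
Absolute risk reduction = 0.17606 − 0.04562 = 0.13044
NNT = 1 / ARR = 1 / 0.13044 = 7.666 → round up → 8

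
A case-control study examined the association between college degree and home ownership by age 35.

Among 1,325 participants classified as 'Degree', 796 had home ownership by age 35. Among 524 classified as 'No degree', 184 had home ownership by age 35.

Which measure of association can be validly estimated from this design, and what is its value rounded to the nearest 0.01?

From the description: a = 796, b = 529, c = 184, d = 340.
This is a case-control study: participants were sampled on outcome status, so risks in the source population cannot be estimated directly — relative risk is not valid here. The odds ratio is the appropriate measure.
OR = (a·d)/(b·c) = (796 × 340) / (529 × 184) = 270640 / 97336 = 2.78047

2.78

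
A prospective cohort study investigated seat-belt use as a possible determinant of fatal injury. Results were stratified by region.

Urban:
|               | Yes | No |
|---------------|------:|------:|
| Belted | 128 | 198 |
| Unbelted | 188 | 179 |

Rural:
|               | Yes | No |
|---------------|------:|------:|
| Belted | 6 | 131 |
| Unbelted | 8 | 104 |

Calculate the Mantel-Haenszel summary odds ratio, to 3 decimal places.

OR_MH = Σ(aᵢdᵢ/nᵢ) / Σ(bᵢcᵢ/nᵢ), where nᵢ is the stratum total.
Stratum 1 (Urban): n = 693; a·d/n = 128·179/693 = 33.0620; b·c/n = 198·188/693 = 53.7143
Stratum 2 (Rural): n = 249; a·d/n = 6·104/249 = 2.5060; b·c/n = 131·8/249 = 4.2088
OR_MH = (33.0620 + 2.5060) / (53.7143 + 4.2088) = 35.5681 / 57.9231 = 0.61406

0.614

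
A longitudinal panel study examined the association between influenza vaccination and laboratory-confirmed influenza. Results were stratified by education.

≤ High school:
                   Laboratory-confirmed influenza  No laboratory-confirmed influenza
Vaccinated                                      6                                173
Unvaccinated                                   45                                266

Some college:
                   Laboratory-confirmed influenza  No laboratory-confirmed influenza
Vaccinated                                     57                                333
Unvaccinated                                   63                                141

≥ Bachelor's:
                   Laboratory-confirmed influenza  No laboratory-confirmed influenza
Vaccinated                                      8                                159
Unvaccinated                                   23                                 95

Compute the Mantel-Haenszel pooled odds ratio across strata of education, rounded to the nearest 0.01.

OR_MH = Σ(aᵢdᵢ/nᵢ) / Σ(bᵢcᵢ/nᵢ), where nᵢ is the stratum total.
Stratum 1 (≤ High school): n = 490; a·d/n = 6·266/490 = 3.2571; b·c/n = 173·45/490 = 15.8878
Stratum 2 (Some college): n = 594; a·d/n = 57·141/594 = 13.5303; b·c/n = 333·63/594 = 35.3182
Stratum 3 (≥ Bachelor's): n = 285; a·d/n = 8·95/285 = 2.6667; b·c/n = 159·23/285 = 12.8316
OR_MH = (3.2571 + 13.5303 + 2.6667) / (15.8878 + 35.3182 + 12.8316) = 19.4541 / 64.0375 = 0.30379

0.30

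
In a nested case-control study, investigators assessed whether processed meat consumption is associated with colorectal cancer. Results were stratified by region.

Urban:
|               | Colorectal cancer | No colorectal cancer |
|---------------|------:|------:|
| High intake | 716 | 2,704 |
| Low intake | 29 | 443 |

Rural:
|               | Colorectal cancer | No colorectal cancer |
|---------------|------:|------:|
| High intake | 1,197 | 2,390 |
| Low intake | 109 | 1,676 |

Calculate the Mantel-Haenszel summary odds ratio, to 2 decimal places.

6.63

OR_MH = Σ(aᵢdᵢ/nᵢ) / Σ(bᵢcᵢ/nᵢ), where nᵢ is the stratum total.
Stratum 1 (Urban): n = 3892; a·d/n = 716·443/3892 = 81.4974; b·c/n = 2704·29/3892 = 20.1480
Stratum 2 (Rural): n = 5372; a·d/n = 1197·1676/5372 = 373.4497; b·c/n = 2390·109/5372 = 48.4940
OR_MH = (81.4974 + 373.4497) / (20.1480 + 48.4940) = 454.9472 / 68.6420 = 6.62782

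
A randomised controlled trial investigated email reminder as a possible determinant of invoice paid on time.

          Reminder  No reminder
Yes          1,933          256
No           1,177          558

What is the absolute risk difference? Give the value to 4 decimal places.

0.3070

Reading the table with exposure as columns: a = 1933 (Reminder, case), b = 1177 (Reminder, non-case), c = 256 (No reminder, case), d = 558.
Risk in exposed = 1933/3110 = 0.621543; risk in unexposed = 256/814 = 0.314496.
Risk difference = 0.621543 − 0.314496 = 0.307047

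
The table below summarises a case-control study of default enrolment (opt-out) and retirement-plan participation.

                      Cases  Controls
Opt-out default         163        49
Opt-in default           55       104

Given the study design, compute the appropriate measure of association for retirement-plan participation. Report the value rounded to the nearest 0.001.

6.290

Cells: a = 163, b = 49, c = 55, d = 104.
This is a case-control study: participants were sampled on outcome status, so risks in the source population cannot be estimated directly — relative risk is not valid here. The odds ratio is the appropriate measure.
OR = (a·d)/(b·c) = (163 × 104) / (49 × 55) = 16952 / 2695 = 6.29017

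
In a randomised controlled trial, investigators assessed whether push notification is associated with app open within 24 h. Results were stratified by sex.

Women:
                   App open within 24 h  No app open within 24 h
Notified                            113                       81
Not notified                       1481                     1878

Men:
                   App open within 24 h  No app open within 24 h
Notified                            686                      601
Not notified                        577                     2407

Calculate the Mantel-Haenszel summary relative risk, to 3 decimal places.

2.301

RR_MH = Σ(aᵢ·n₀ᵢ/nᵢ) / Σ(cᵢ·n₁ᵢ/nᵢ), with n₁ᵢ = aᵢ+bᵢ (exposed), n₀ᵢ = cᵢ+dᵢ (unexposed), nᵢ = n₁ᵢ+n₀ᵢ.
Stratum 1 (Women): n₁ = 194, n₀ = 3359, n = 3553; a·n₀/n = 113·3359/3553 = 106.8300; c·n₁/n = 1481·194/3553 = 80.8652
Stratum 2 (Men): n₁ = 1287, n₀ = 2984, n = 4271; a·n₀/n = 686·2984/4271 = 479.2845; c·n₁/n = 577·1287/4271 = 173.8701
RR_MH = (106.8300 + 479.2845) / (80.8652 + 173.8701) = 586.1145 / 254.7352 = 2.30088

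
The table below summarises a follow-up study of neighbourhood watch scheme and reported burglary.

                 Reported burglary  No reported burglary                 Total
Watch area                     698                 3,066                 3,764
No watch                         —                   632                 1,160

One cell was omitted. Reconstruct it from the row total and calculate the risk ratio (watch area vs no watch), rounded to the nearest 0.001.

0.407

The missing cell is in the unexposed row: 1160 − 632 = 528.
So a = 698, b = 3066, c = 528, d = 632.
RR = [a/(a+b)] / [c/(c+d)] = (698/3764) / (528/1160) = 0.18544/0.45517 = 0.40741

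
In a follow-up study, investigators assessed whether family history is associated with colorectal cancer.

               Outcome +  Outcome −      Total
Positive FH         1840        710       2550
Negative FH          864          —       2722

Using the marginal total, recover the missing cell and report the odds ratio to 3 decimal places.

5.573

The missing cell is in the unexposed row: 2722 − 864 = 1858.
So a = 1840, b = 710, c = 864, d = 1858.
OR = (a·d)/(b·c) = (1840 × 1858) / (710 × 864) = 3418720 / 613440 = 5.57303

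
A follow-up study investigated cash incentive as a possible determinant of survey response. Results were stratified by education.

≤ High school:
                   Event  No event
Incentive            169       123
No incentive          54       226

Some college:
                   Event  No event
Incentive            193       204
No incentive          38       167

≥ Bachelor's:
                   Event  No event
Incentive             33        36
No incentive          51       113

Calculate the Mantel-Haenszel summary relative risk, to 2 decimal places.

RR_MH = Σ(aᵢ·n₀ᵢ/nᵢ) / Σ(cᵢ·n₁ᵢ/nᵢ), with n₁ᵢ = aᵢ+bᵢ (exposed), n₀ᵢ = cᵢ+dᵢ (unexposed), nᵢ = n₁ᵢ+n₀ᵢ.
Stratum 1 (≤ High school): n₁ = 292, n₀ = 280, n = 572; a·n₀/n = 169·280/572 = 82.7273; c·n₁/n = 54·292/572 = 27.5664
Stratum 2 (Some college): n₁ = 397, n₀ = 205, n = 602; a·n₀/n = 193·205/602 = 65.7226; c·n₁/n = 38·397/602 = 25.0598
Stratum 3 (≥ Bachelor's): n₁ = 69, n₀ = 164, n = 233; a·n₀/n = 33·164/233 = 23.2275; c·n₁/n = 51·69/233 = 15.1030
RR_MH = (82.7273 + 65.7226 + 23.2275) / (27.5664 + 25.0598 + 15.1030) = 171.6773 / 67.7292 = 2.53476

2.53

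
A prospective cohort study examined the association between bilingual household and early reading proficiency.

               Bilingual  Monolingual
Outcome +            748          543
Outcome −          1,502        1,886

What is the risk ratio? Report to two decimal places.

Reading the table with exposure as columns: a = 748 (Bilingual, case), b = 1502 (Bilingual, non-case), c = 543 (Monolingual, case), d = 1886.
Risk in exposed = 748/2250 = 0.33244; risk in unexposed = 543/2429 = 0.22355.
RR = 0.33244 / 0.22355 = 1.48712
The risk among the exposed is 1.49 times that among the unexposed.

1.49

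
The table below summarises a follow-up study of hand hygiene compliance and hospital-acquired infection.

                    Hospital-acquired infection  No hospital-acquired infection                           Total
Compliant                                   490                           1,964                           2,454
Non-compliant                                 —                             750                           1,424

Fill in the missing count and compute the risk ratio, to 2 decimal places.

0.42

The missing cell is in the unexposed row: 1424 − 750 = 674.
So a = 490, b = 1964, c = 674, d = 750.
RR = [a/(a+b)] / [c/(c+d)] = (490/2454) / (674/1424) = 0.19967/0.47331 = 0.42186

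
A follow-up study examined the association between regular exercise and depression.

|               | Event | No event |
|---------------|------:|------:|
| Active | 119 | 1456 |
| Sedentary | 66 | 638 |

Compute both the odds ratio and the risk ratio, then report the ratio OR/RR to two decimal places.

0.98

Cells: a = 119, b = 1456, c = 66, d = 638.
OR = (119·638)/(1456·66) = 75922/96096 = 0.79006
Risk in exposed = 119/1575 = 0.07556; risk in unexposed = 66/704 = 0.09375; RR = 0.80593
OR/RR = 0.79006 / 0.80593 = 0.98032
The outcome is rare in both groups, so OR ≈ RR (ratio near 1).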